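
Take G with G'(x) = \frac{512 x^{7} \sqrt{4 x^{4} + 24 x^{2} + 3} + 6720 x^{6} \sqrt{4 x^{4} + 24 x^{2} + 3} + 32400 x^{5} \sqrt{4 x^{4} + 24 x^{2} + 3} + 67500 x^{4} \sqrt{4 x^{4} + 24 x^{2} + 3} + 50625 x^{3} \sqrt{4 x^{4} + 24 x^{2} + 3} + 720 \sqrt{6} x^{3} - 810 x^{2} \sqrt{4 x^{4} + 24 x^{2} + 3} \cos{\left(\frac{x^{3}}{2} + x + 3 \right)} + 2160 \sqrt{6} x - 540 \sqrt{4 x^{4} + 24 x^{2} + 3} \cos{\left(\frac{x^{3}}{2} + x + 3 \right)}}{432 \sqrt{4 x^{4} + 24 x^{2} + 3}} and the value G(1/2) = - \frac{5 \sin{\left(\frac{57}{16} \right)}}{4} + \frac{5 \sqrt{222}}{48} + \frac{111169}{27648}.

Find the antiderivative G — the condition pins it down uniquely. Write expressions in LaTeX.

Check a candidate G(x) by differentiating: d/dx[G] must match the given G'(x).
A general antiderivative is \frac{3 \left(\frac{2 x^{2}}{3} + \frac{5 x}{2}\right)^{4}}{4} + \frac{5 \sqrt{\frac{2 x^{4}}{3} + 4 x^{2} + \frac{1}{2}}}{4} - \frac{5 \sin{\left(\frac{x^{3}}{2} + x + 3 \right)}}{4} + C.
The condition gives C = - \frac{5 \sin{\left(\frac{57}{16} \right)}}{4} + \frac{5 \sqrt{222}}{48} + \frac{111169}{27648} - (- \frac{5 \sin{\left(\frac{57}{16} \right)}}{4} + \frac{5 \sqrt{222}}{48} + \frac{83521}{27648}) = 1.
So G(x) = \frac{x^{4} \left(4 x + 15\right)^{4} + 360 \sqrt{6} \sqrt{4 x^{4} + 24 x^{2} + 3} - 2160 \sin{\left(\frac{x^{3}}{2} + x + 3 \right)} + 1728}{1728}.
Check: d/dx[\frac{x^{4} \left(4 x + 15\right)^{4} + 360 \sqrt{6} \sqrt{4 x^{4} + 24 x^{2} + 3} - 2160 \sin{\left(\frac{x^{3}}{2} + x + 3 \right)} + 1728}{1728}] = \frac{512 x^{7} \sqrt{4 x^{4} + 24 x^{2} + 3} + 6720 x^{6} \sqrt{4 x^{4} + 24 x^{2} + 3} + 32400 x^{5} \sqrt{4 x^{4} + 24 x^{2} + 3} + 67500 x^{4} \sqrt{4 x^{4} + 24 x^{2} + 3} + 50625 x^{3} \sqrt{4 x^{4} + 24 x^{2} + 3} + 720 \sqrt{6} x^{3} - 810 x^{2} \sqrt{4 x^{4} + 24 x^{2} + 3} \cos{\left(\frac{x^{3}}{2} + x + 3 \right)} + 2160 \sqrt{6} x - 540 \sqrt{4 x^{4} + 24 x^{2} + 3} \cos{\left(\frac{x^{3}}{2} + x + 3 \right)}}{432 \sqrt{4 x^{4} + 24 x^{2} + 3}} = G'(x).

G(x) = \frac{x^{4} \left(4 x + 15\right)^{4} + 360 \sqrt{6} \sqrt{4 x^{4} + 24 x^{2} + 3} - 2160 \sin{\left(\frac{x^{3}}{2} + x + 3 \right)} + 1728}{1728}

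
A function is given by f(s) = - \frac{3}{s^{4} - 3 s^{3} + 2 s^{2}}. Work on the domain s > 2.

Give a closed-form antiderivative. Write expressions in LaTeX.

An antiderivative is F(s) = \frac{3 \left(- 3 s \log{\left(s \right)} - s \log{\left(s - 2 \right)} + 4 s \log{\left(s - 1 \right)} + 2\right)}{4 s}.

Factor the denominator (s^{2} \left(s - 2\right) \left(s - 1\right)) and decompose: f = \frac{3}{s - 1} - \frac{3}{4 \left(s - 2\right)} - \frac{9}{4 s} - \frac{3}{2 s^{2}}; each piece integrates to a log, atan, or power term.
Check: d/ds[\frac{3 \left(- 3 s \log{\left(s \right)} - s \log{\left(s - 2 \right)} + 4 s \log{\left(s - 1 \right)} + 2\right)}{4 s}] = - \frac{3}{s^{4} - 3 s^{3} + 2 s^{2}} = f(s).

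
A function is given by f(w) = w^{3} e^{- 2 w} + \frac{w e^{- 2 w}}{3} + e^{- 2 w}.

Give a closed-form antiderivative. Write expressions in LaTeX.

An antiderivative is F(w) = - \frac{w^{3} e^{- 2 w}}{2} - \frac{3 w^{2} e^{- 2 w}}{4} - \frac{11 w e^{- 2 w}}{12} - \frac{23 e^{- 2 w}}{24}.

f has the shape u'v + uv' for u = - \frac{w^{3}}{2} - \frac{3 w^{2}}{4} - \frac{11 w}{12} - \frac{23}{24} and v = e^{- 2 w} — it is the derivative of the product u*v.
Check: d/dw[- \frac{w^{3} e^{- 2 w}}{2} - \frac{3 w^{2} e^{- 2 w}}{4} - \frac{11 w e^{- 2 w}}{12} - \frac{23 e^{- 2 w}}{24}] = \frac{\left(3 w^{3} + w + 3\right) e^{- 2 w}}{3}, which equals f(w).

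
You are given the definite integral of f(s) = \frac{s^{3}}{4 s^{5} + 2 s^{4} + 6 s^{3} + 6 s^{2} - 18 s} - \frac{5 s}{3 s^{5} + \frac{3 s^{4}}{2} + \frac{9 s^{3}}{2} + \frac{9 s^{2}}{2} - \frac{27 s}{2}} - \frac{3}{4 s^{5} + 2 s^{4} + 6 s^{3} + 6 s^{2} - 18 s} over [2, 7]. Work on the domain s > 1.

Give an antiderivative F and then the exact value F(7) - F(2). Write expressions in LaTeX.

The denominator factors as 6 s \left(s - 1\right) \left(2 s + 3\right) \left(s^{2} + 3\right); partial fractions split f into directly integrable pieces: \frac{s + 135}{252 \left(s^{2} + 3\right)} + \frac{29}{315 \left(2 s + 3\right)} - \frac{13}{60 \left(s - 1\right)} + \frac{1}{6 s}.
F(s) = \frac{\log{\left(s \right)}}{6} - \frac{13 \log{\left(s - 1 \right)}}{60} + \frac{29 \log{\left(s + \frac{3}{2} \right)}}{630} + \frac{\log{\left(s^{2} + 3 \right)}}{504} + \frac{5 \sqrt{3} \operatorname{atan}{\left(\frac{\sqrt{3} s}{3} \right)}}{28} is an antiderivative of f.
Check: d/ds[\frac{\log{\left(s \right)}}{6} - \frac{13 \log{\left(s - 1 \right)}}{60} + \frac{29 \log{\left(s + \frac{3}{2} \right)}}{630} + \frac{\log{\left(s^{2} + 3 \right)}}{504} + \frac{5 \sqrt{3} \operatorname{atan}{\left(\frac{\sqrt{3} s}{3} \right)}}{28}] = \frac{3 s^{3} - 20 s - 9}{12 s^{5} + 6 s^{4} + 18 s^{3} + 18 s^{2} - 54 s}, which equals f(s).
F(7) = - \frac{13 \log{\left(6 \right)}}{60} + \frac{\log{\left(52 \right)}}{504} + \frac{29 \log{\left(\frac{17}{2} \right)}}{630} + \frac{\log{\left(7 \right)}}{6} + \frac{5 \sqrt{3} \operatorname{atan}{\left(\frac{7 \sqrt{3}}{3} \right)}}{28}; F(2) = \frac{\log{\left(7 \right)}}{504} + \frac{29 \log{\left(\frac{7}{2} \right)}}{630} + \frac{\log{\left(2 \right)}}{6} + \frac{5 \sqrt{3} \operatorname{atan}{\left(\frac{2 \sqrt{3}}{3} \right)}}{28}.
Integral = F(7) - F(2) = - \frac{13 \log{\left(6 \right)}}{60} - \frac{5 \sqrt{3} \operatorname{atan}{\left(\frac{2 \sqrt{3}}{3} \right)}}{28} - \frac{\log{\left(2 \right)}}{6} - \frac{29 \log{\left(\frac{7}{2} \right)}}{630} + \frac{\log{\left(52 \right)}}{504} + \frac{29 \log{\left(\frac{17}{2} \right)}}{630} + \frac{83 \log{\left(7 \right)}}{504} + \frac{5 \sqrt{3} \operatorname{atan}{\left(\frac{7 \sqrt{3}}{3} \right)}}{28}.

Antiderivative: F(s) = \frac{\log{\left(s \right)}}{6} - \frac{13 \log{\left(s - 1 \right)}}{60} + \frac{29 \log{\left(s + \frac{3}{2} \right)}}{630} + \frac{\log{\left(s^{2} + 3 \right)}}{504} + \frac{5 \sqrt{3} \operatorname{atan}{\left(\frac{\sqrt{3} s}{3} \right)}}{28}; value = - \frac{13 \log{\left(6 \right)}}{60} - \frac{5 \sqrt{3} \operatorname{atan}{\left(\frac{2 \sqrt{3}}{3} \right)}}{28} - \frac{\log{\left(2 \right)}}{6} - \frac{29 \log{\left(\frac{7}{2} \right)}}{630} + \frac{\log{\left(52 \right)}}{504} + \frac{29 \log{\left(\frac{17}{2} \right)}}{630} + \frac{83 \log{\left(7 \right)}}{504} + \frac{5 \sqrt{3} \operatorname{atan}{\left(\frac{7 \sqrt{3}}{3} \right)}}{28}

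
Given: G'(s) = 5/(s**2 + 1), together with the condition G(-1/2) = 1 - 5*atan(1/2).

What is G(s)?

Differentiate the proposed G(s) back; it has to land on the given G'(s).
A general antiderivative is 5*atan(s) + C.
The condition gives C = 1 - 5*atan(1/2) - (-5*atan(1/2)) = 1.
So G(s) = 5*atan(s) + 1.
Check: d/ds[5*atan(s) + 1] = 5/(s**2 + 1) = G'(s).

G(s) = 5*atan(s) + 1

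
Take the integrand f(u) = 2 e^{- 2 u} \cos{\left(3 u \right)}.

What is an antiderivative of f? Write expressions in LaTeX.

An antiderivative is F(u) = \frac{\left(6 \sin{\left(3 u \right)} - 4 \cos{\left(3 u \right)}\right) e^{- 2 u}}{13}.

Whatever form F(u) takes, F'(u) = f(u) is non-negotiable.
Check: d/du[\frac{\left(6 \sin{\left(3 u \right)} - 4 \cos{\left(3 u \right)}\right) e^{- 2 u}}{13}] = 2 e^{- 2 u} \cos{\left(3 u \right)} = f(u).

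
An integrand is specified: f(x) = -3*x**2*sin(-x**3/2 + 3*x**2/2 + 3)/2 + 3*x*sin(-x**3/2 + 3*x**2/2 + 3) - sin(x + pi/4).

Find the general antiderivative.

F(x) = cos(x + pi/4) - cos(-x**3/2 + 3*x**2/2 + 3) + C

The integrand splits into summands that can be handled one at a time.
Check: d/dx[cos(x + pi/4) - cos(-x**3/2 + 3*x**2/2 + 3)] = -3*x**2*sin(-x**3/2 + 3*x**2/2 + 3)/2 + 3*x*sin(-x**3/2 + 3*x**2/2 + 3) - sin(x + pi/4) = f(x).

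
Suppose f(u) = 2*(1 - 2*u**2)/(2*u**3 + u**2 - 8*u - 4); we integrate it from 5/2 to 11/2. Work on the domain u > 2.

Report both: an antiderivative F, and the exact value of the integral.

Antiderivative: F(u) = -(21*log(u - 2) + 4*log(u + 1/2) + 35*log(u + 2))/30; value = -7*log(15/2)/6 - 7*log(7/2)/10 - 7*log(2)/10 - 2*log(6)/15 + 2*log(3)/15 + 7*log(9/2)/6

Factor the denominator ((u - 2)*(u + 2)*(2*u + 1)) and decompose: f = -4/(15*(2*u + 1)) - 7/(6*(u + 2)) - 7/(10*(u - 2)); each piece integrates to a log, atan, or power term.
F(u) = -(21*log(u - 2) + 4*log(u + 1/2) + 35*log(u + 2))/30 is an antiderivative of f.
Check: d/du[-(21*log(u - 2) + 4*log(u + 1/2) + 35*log(u + 2))/30] = (2 - 4*u**2)/(2*u**3 + u**2 - 8*u - 4), which equals f(u).
F(11/2) = -7*log(15/2)/6 - 7*log(7/2)/10 - 2*log(6)/15; F(5/2) = -7*log(9/2)/6 - 2*log(3)/15 + 7*log(2)/10.
Integral = F(11/2) - F(5/2) = -7*log(15/2)/6 - 7*log(7/2)/10 - 7*log(2)/10 - 2*log(6)/15 + 2*log(3)/15 + 7*log(9/2)/6.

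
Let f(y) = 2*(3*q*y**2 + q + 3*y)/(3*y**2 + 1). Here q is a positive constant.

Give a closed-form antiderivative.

An antiderivative is F(y) = 2*q*y + log(3*y**2 + 1).

For F(y) to be correct the identity F'(y) - f(y) = 0 must hold.
Check: d/dy[2*q*y + log(3*y**2 + 1)] = (6*q*y**2 + 2*q + 6*y)/(3*y**2 + 1), which equals f(y).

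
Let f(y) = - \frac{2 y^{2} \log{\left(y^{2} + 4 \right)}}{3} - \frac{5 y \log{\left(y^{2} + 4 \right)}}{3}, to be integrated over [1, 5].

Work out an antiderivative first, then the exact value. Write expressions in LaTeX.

The integrand splits into summands that can be handled one at a time.
F(y) = - \frac{2 y^{3} \log{\left(y^{2} + 4 \right)}}{9} + \frac{4 y^{3}}{27} - \frac{5 y^{2} \log{\left(y^{2} + 4 \right)}}{6} + \frac{5 y^{2}}{6} - \frac{16 y}{9} - \frac{10 \log{\left(y^{2} + 4 \right)}}{3} + \frac{32 \operatorname{atan}{\left(\frac{y}{2} \right)}}{9} is an antiderivative of f.
Check: d/dy[- \frac{2 y^{3} \log{\left(y^{2} + 4 \right)}}{9} + \frac{4 y^{3}}{27} - \frac{5 y^{2} \log{\left(y^{2} + 4 \right)}}{6} + \frac{5 y^{2}}{6} - \frac{16 y}{9} - \frac{10 \log{\left(y^{2} + 4 \right)}}{3} + \frac{32 \operatorname{atan}{\left(\frac{y}{2} \right)}}{9}] = - \frac{2 y^{2} \log{\left(y^{2} + 4 \right)}}{3} - \frac{5 y \log{\left(y^{2} + 4 \right)}}{3} = f(y).
F(5) = - \frac{935 \log{\left(29 \right)}}{18} + \frac{32 \operatorname{atan}{\left(\frac{5}{2} \right)}}{9} + \frac{1645}{54}; F(1) = - \frac{79 \log{\left(5 \right)}}{18} - \frac{43}{54} + \frac{32 \operatorname{atan}{\left(\frac{1}{2} \right)}}{9}.
Integral = F(5) - F(1) = - \frac{935 \log{\left(29 \right)}}{18} - \frac{32 \operatorname{atan}{\left(\frac{1}{2} \right)}}{9} + \frac{32 \operatorname{atan}{\left(\frac{5}{2} \right)}}{9} + \frac{79 \log{\left(5 \right)}}{18} + \frac{844}{27}.

Antiderivative: F(y) = - \frac{2 y^{3} \log{\left(y^{2} + 4 \right)}}{9} + \frac{4 y^{3}}{27} - \frac{5 y^{2} \log{\left(y^{2} + 4 \right)}}{6} + \frac{5 y^{2}}{6} - \frac{16 y}{9} - \frac{10 \log{\left(y^{2} + 4 \right)}}{3} + \frac{32 \operatorname{atan}{\left(\frac{y}{2} \right)}}{9}; value = - \frac{935 \log{\left(29 \right)}}{18} - \frac{32 \operatorname{atan}{\left(\frac{1}{2} \right)}}{9} + \frac{32 \operatorname{atan}{\left(\frac{5}{2} \right)}}{9} + \frac{79 \log{\left(5 \right)}}{18} + \frac{844}{27}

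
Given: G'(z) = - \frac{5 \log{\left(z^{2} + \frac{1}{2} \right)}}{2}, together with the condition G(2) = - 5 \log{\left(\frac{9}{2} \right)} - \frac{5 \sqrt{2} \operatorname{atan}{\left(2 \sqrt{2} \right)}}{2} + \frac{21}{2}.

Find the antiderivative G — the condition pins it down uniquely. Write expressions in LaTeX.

For G(z) to be correct, d/dz[G] must agree with the stated G'(z) identically.
A general antiderivative is - \frac{5 z \log{\left(z^{2} + \frac{1}{2} \right)}}{2} + 5 z - \frac{5 \sqrt{2} \operatorname{atan}{\left(\sqrt{2} z \right)}}{2} + C.
The condition gives C = - 5 \log{\left(\frac{9}{2} \right)} - \frac{5 \sqrt{2} \operatorname{atan}{\left(2 \sqrt{2} \right)}}{2} + \frac{21}{2} - (- 5 \log{\left(\frac{9}{2} \right)} - \frac{5 \sqrt{2} \operatorname{atan}{\left(2 \sqrt{2} \right)}}{2} + 10) = \frac{1}{2}.
So G(z) = - \frac{5 z \log{\left(z^{2} + \frac{1}{2} \right)}}{2} + 5 z - \frac{5 \sqrt{2} \operatorname{atan}{\left(\sqrt{2} z \right)}}{2} + \frac{1}{2}.
Check: d/dz[- \frac{5 z \log{\left(z^{2} + \frac{1}{2} \right)}}{2} + 5 z - \frac{5 \sqrt{2} \operatorname{atan}{\left(\sqrt{2} z \right)}}{2} + \frac{1}{2}] = - \frac{5 \log{\left(z^{2} + \frac{1}{2} \right)}}{2} = G'(z).

G(z) = - \frac{5 z \log{\left(z^{2} + \frac{1}{2} \right)}}{2} + 5 z - \frac{5 \sqrt{2} \operatorname{atan}{\left(\sqrt{2} z \right)}}{2} + \frac{1}{2}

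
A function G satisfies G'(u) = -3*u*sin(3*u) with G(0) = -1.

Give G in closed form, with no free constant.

Recover the given G'(u) by differentiating a candidate G(u); any mismatch rules it out.
A general antiderivative is u*cos(3*u) - sin(3*u)/3 + C.
The condition gives C = -1 - (0) = -1.
So G(u) = u*cos(3*u) - sin(3*u)/3 - 1.
Check: d/du[u*cos(3*u) - sin(3*u)/3 - 1] = -3*u*sin(3*u) = G'(u).

G(u) = u*cos(3*u) - sin(3*u)/3 - 1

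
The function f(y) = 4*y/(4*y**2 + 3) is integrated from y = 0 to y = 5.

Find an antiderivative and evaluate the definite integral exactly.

f matches the chain-rule pattern g'(h)*h' with inner function h(y) = 2*y**2 + 3/2; substituting u = h(y) collapses the integral.
F(y) = log(2*y**2 + 3/2)/2 is an antiderivative of f.
Check: d/dy[log(2*y**2 + 3/2)/2] = 4*y/(4*y**2 + 3) = f(y).
F(5) = log(103/2)/2; F(0) = log(3/2)/2.
Integral = F(5) - F(0) = -log(3/2)/2 + log(103/2)/2.

Antiderivative: F(y) = log(2*y**2 + 3/2)/2; value = -log(3/2)/2 + log(103/2)/2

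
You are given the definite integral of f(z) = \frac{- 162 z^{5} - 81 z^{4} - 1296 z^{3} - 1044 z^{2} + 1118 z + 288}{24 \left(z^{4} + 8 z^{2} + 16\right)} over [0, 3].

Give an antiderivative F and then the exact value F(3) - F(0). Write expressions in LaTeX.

f has the shape u'v + uv' for u = - \frac{3}{4 \left(\frac{z^{2}}{2} + 2\right)} and v = \left(- \frac{3 z^{2}}{2} - \frac{3 z}{4} + \frac{4}{3}\right)^{2} — it is the derivative of the product u*v.
F(z) = - \frac{27 z^{4}}{8 z^{2} + 32} - \frac{27 z^{3}}{8 z^{2} + 32} + \frac{165 z^{2}}{32 z^{2} + 128} + \frac{6 z}{2 z^{2} + 8} - \frac{16}{6 z^{2} + 24} is an antiderivative of f.
Check: d/dz[- \frac{27 z^{4}}{8 z^{2} + 32} - \frac{27 z^{3}}{8 z^{2} + 32} + \frac{165 z^{2}}{32 z^{2} + 128} + \frac{6 z}{2 z^{2} + 8} - \frac{16}{6 z^{2} + 24}] = \frac{- 162 z^{5} - 81 z^{4} - 1296 z^{3} - 1044 z^{2} + 1118 z + 288}{24 z^{4} + 192 z^{2} + 384}, which equals f(z).
F(3) = - \frac{29929}{1248}; F(0) = - \frac{2}{3}.
Integral = F(3) - F(0) = - \frac{9699}{416}.

Antiderivative: F(z) = - \frac{27 z^{4}}{8 z^{2} + 32} - \frac{27 z^{3}}{8 z^{2} + 32} + \frac{165 z^{2}}{32 z^{2} + 128} + \frac{6 z}{2 z^{2} + 8} - \frac{16}{6 z^{2} + 24}; value = - \frac{9699}{416}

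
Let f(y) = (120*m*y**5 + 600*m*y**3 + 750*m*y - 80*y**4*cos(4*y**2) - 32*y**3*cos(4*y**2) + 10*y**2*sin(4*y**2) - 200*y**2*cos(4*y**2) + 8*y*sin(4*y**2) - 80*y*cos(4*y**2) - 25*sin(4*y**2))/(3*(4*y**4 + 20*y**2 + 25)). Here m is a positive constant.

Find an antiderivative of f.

An antiderivative is F(y) = 5*m*y**2 - 5*y*sin(4*y**2)/(6*y**2 + 15) - sin(4*y**2)/(3*y**2 + 15/2).

An antiderivative F(y) passes only if d/dy[F] lands on f(y) exactly.
Check: d/dy[5*m*y**2 - 5*y*sin(4*y**2)/(6*y**2 + 15) - sin(4*y**2)/(3*y**2 + 15/2)] = (120*m*y**5 + 600*m*y**3 + 750*m*y - 80*y**4*cos(4*y**2) - 32*y**3*cos(4*y**2) + 10*y**2*sin(4*y**2) - 200*y**2*cos(4*y**2) + 8*y*sin(4*y**2) - 80*y*cos(4*y**2) - 25*sin(4*y**2))/(12*y**4 + 60*y**2 + 75), which equals f(y).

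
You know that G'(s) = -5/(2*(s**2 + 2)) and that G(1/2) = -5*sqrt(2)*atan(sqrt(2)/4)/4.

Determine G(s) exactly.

G(s) = -5*sqrt(2)*atan(sqrt(2)*s/2)/4

The proposed G(s) is checked by its d/ds: the result must match the given G'(s).
A general antiderivative is -5*sqrt(2)*atan(sqrt(2)*s/2)/4 + C.
The condition gives C = -5*sqrt(2)*atan(sqrt(2)/4)/4 - (-5*sqrt(2)*atan(sqrt(2)/4)/4) = 0.
So G(s) = -5*sqrt(2)*atan(sqrt(2)*s/2)/4.
Check: d/ds[-5*sqrt(2)*atan(sqrt(2)*s/2)/4] = -5/(2*s**2 + 4), which equals G'(s).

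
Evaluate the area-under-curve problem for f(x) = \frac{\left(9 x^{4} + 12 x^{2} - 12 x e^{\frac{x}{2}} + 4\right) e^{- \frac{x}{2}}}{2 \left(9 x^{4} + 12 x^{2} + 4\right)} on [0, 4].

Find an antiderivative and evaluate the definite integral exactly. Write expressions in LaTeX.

Antiderivative: F(x) = - e^{- \frac{x}{2}} + \frac{1}{3 x^{2} + 2}; value = \frac{13}{25} - e^{-2}

Recover f(x) by differentiating a candidate F(x); any mismatch rules it out.
F(x) = - e^{- \frac{x}{2}} + \frac{1}{3 x^{2} + 2} is an antiderivative of f.
Check: d/dx[- e^{- \frac{x}{2}} + \frac{1}{3 x^{2} + 2}] = \frac{9 x^{4} + 12 x^{2} - 12 x e^{\frac{x}{2}} + 4}{18 x^{4} e^{\frac{x}{2}} + 24 x^{2} e^{\frac{x}{2}} + 8 e^{\frac{x}{2}}}, which equals f(x).
F(4) = \frac{1}{50} - e^{-2}; F(0) = - \frac{1}{2}.
Integral = F(4) - F(0) = \frac{13}{25} - e^{-2}.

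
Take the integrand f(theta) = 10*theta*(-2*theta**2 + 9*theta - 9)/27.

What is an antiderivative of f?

An antiderivative is F(theta) = -5*(theta**2/3 - theta)**2/3.

The substitution u = theta**2/3 - theta works: f is exactly (dF/du)*(du/dtheta) for that inner function.
Check: d/dtheta[-5*(theta**2/3 - theta)**2/3] = -20*theta**3/27 + 10*theta**2/3 - 10*theta/3, which equals f(theta).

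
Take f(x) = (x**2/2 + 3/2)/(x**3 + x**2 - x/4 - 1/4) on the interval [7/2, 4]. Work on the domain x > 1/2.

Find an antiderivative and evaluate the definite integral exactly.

Factor the denominator ((x + 1)*(2*x - 1)*(2*x + 1)) and decompose: f = -13/(2*(2*x + 1)) + 13/(6*(2*x - 1)) + 8/(3*(x + 1)); each piece integrates to a log, atan, or power term.
F(x) = (13*log(x - 1/2) - 39*log(x + 1/2) + 32*log(x + 1))/12 is an antiderivative of f.
Check: d/dx[(13*log(x - 1/2) - 39*log(x + 1/2) + 32*log(x + 1))/12] = (2*x**2 + 6)/(4*x**3 + 4*x**2 - x - 1), which equals f(x).
F(4) = -13*log(9/2)/4 + 13*log(7/2)/12 + 8*log(5)/3; F(7/2) = -13*log(4)/4 + 13*log(3)/12 + 8*log(9/2)/3.
Integral = F(4) - F(7/2) = -71*log(9/2)/12 - 13*log(3)/12 + 13*log(7/2)/12 + 8*log(5)/3 + 13*log(4)/4.

Antiderivative: F(x) = (13*log(x - 1/2) - 39*log(x + 1/2) + 32*log(x + 1))/12; value = -71*log(9/2)/12 - 13*log(3)/12 + 13*log(7/2)/12 + 8*log(5)/3 + 13*log(4)/4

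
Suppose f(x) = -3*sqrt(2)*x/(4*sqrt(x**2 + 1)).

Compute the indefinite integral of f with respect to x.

f matches the chain-rule pattern g'(h)*h' with inner function h(x) = 2*x**2 + 2; substituting u = h(x) collapses the integral.
Check: d/dx[-3*sqrt(2*x**2 + 2)/4] = -3*sqrt(2)*x/(4*sqrt(x**2 + 1)) = f(x).

F(x) = -3*sqrt(2*x**2 + 2)/4 + C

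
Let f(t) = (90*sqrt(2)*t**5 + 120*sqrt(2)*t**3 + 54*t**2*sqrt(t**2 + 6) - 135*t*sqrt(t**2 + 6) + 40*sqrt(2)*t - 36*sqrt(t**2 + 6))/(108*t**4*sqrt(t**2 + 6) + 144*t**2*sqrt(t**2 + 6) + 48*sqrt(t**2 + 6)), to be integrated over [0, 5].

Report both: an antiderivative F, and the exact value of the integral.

Antiderivative: F(t) = (-36*t + 20*sqrt(2)*sqrt(t**2 + 6)*(3*t**2 + 2) + 45)/(24*(3*t**2 + 2)); value = -5*sqrt(3)/3 - 1245/1232 + 5*sqrt(62)/6

Differentiate the proposed F(t) back; it has to land on f(t) exactly.
F(t) = (-36*t + 20*sqrt(2)*sqrt(t**2 + 6)*(3*t**2 + 2) + 45)/(24*(3*t**2 + 2)) is an antiderivative of f.
Check: d/dt[(-36*t + 20*sqrt(2)*sqrt(t**2 + 6)*(3*t**2 + 2) + 45)/(24*(3*t**2 + 2))] = (90*sqrt(2)*t**5 + 120*sqrt(2)*t**3 + 54*t**2*sqrt(t**2 + 6) - 135*t*sqrt(t**2 + 6) + 40*sqrt(2)*t - 36*sqrt(t**2 + 6))/(108*t**4*sqrt(t**2 + 6) + 144*t**2*sqrt(t**2 + 6) + 48*sqrt(t**2 + 6)) = f(t).
F(5) = -45/616 + 5*sqrt(62)/6; F(0) = 15/16 + 5*sqrt(3)/3.
Integral = F(5) - F(0) = -5*sqrt(3)/3 - 1245/1232 + 5*sqrt(62)/6.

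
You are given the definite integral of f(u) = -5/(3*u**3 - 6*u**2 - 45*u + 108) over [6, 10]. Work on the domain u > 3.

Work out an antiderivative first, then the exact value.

Antiderivative: F(u) = 5*log(u - 3)/147 - 5*log(u + 4)/147 + 5/(21*u - 63); value = -5*log(14)/147 - 20/441 - 5*log(3)/147 + 5*log(7)/147 + 5*log(10)/147

Factor the denominator (3*(u - 3)**2*(u + 4)) and decompose: f = -5/(147*(u + 4)) + 5/(147*(u - 3)) - 5/(21*(u - 3)**2); each piece integrates to a log, atan, or power term.
F(u) = 5*log(u - 3)/147 - 5*log(u + 4)/147 + 5/(21*u - 63) is an antiderivative of f.
Check: d/du[5*log(u - 3)/147 - 5*log(u + 4)/147 + 5/(21*u - 63)] = -5/(3*u**3 - 6*u**2 - 45*u + 108) = f(u).
F(10) = -5*log(14)/147 + 5/147 + 5*log(7)/147; F(6) = -5*log(10)/147 + 5*log(3)/147 + 5/63.
Integral = F(10) - F(6) = -5*log(14)/147 - 20/441 - 5*log(3)/147 + 5*log(7)/147 + 5*log(10)/147.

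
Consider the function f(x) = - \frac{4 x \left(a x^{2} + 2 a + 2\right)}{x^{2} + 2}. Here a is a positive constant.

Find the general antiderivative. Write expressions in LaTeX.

Check any antiderivative F(x) by computing F'(x) and comparing it with f(x).
Check: d/dx[- 2 a x^{2} - 4 \log{\left(\frac{x^{2}}{2} + 1 \right)}] = \frac{- 4 a x^{3} - 8 a x - 8 x}{x^{2} + 2}, which equals f(x).

F(x) = - 2 a x^{2} - 4 \log{\left(\frac{x^{2}}{2} + 1 \right)} + C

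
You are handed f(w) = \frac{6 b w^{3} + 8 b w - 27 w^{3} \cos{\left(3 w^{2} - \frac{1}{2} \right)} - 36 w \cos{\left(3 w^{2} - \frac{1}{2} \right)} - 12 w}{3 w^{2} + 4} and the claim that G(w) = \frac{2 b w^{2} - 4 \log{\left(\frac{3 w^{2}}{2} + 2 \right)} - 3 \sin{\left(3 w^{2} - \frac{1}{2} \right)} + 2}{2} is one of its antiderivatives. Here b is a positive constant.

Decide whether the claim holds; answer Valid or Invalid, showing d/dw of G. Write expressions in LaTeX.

d/dw[G] = \frac{6 b w^{3} + 8 b w - 27 w^{3} \cos{\left(3 w^{2} - \frac{1}{2} \right)} - 36 w \cos{\left(3 w^{2} - \frac{1}{2} \right)} - 12 w}{3 w^{2} + 4}
This equals f(w) exactly, so the claim holds.

Valid - the claim checks out under differentiation.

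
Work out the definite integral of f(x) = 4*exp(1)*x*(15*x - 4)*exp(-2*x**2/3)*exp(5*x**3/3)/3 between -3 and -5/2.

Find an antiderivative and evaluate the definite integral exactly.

f matches the chain-rule pattern g'(h)*h' with inner function h(x) = 5*x**3/3 - 2*x**2/3 + 1; substituting u = h(x) collapses the integral.
F(x) = 4*exp(5*x**3/3 - 2*x**2/3 + 1) is an antiderivative of f.
Check: d/dx[4*exp(5*x**3/3 - 2*x**2/3 + 1)] = 20*exp(1)*x**2*exp(-2*x**2/3)*exp(5*x**3/3) - 16*exp(1)*x*exp(-2*x**2/3)*exp(5*x**3/3)/3, which equals f(x).
F(-5/2) = 4*exp(-701/24); F(-3) = 4*exp(-50).
Integral = F(-5/2) - F(-3) = -4*exp(-50) + 4*exp(-701/24).

Antiderivative: F(x) = 4*exp(5*x**3/3 - 2*x**2/3 + 1); value = -4*exp(-50) + 4*exp(-701/24)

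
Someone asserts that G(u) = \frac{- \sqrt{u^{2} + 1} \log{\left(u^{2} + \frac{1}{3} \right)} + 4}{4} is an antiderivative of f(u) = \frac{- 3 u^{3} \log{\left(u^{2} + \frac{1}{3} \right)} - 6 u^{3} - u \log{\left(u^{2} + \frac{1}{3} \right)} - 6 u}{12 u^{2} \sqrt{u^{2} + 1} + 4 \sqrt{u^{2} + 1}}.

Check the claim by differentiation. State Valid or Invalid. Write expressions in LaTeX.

Valid. The derivative of G reproduces f.

d/du[G] = \frac{- 3 u^{3} \log{\left(u^{2} + \frac{1}{3} \right)} - 6 u^{3} - u \log{\left(u^{2} + \frac{1}{3} \right)} - 6 u}{12 u^{2} \sqrt{u^{2} + 1} + 4 \sqrt{u^{2} + 1}}
This equals f(u) exactly, so the claim holds.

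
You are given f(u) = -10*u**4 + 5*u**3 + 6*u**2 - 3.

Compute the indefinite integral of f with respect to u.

Integrate term by term and add the pieces.
Check: d/du[u*(-8*u**4 + 5*u**3 + 8*u**2 - 12)/4] = -10*u**4 + 5*u**3 + 6*u**2 - 3 = f(u).

F(u) = u*(-8*u**4 + 5*u**3 + 8*u**2 - 12)/4 + C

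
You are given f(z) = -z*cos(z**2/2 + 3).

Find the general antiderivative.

F(z) = -sin(z**2/2 + 3) + C

The substitution u = z**2/2 + 3 works: f is exactly (dF/du)*(du/dz) for that inner function.
Check: d/dz[-sin(z**2/2 + 3)] = -z*cos(z**2/2 + 3) = f(z).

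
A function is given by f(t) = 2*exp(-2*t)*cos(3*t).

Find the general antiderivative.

F(t) = 6*exp(-2*t)*sin(3*t)/13 - 4*exp(-2*t)*cos(3*t)/13 + C

Any candidate F(t) must reproduce f(t) exactly when differentiated.
Check: d/dt[6*exp(-2*t)*sin(3*t)/13 - 4*exp(-2*t)*cos(3*t)/13] = 2*exp(-2*t)*cos(3*t) = f(t).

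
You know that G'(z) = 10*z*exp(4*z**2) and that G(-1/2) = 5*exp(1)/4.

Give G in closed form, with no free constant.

G'(z) matches the chain-rule pattern g'(h)*h' with inner function h(z) = 4*z**2; substituting u = h(z) collapses the integral.
A general antiderivative is 5*exp(4*z**2)/4 + C.
The condition gives C = 5*exp(1)/4 - (5*exp(1)/4) = 0.
So G(z) = 5*exp(4*z**2)/4.
Check: d/dz[5*exp(4*z**2)/4] = 10*z*exp(4*z**2) = G'(z).

G(z) = 5*exp(4*z**2)/4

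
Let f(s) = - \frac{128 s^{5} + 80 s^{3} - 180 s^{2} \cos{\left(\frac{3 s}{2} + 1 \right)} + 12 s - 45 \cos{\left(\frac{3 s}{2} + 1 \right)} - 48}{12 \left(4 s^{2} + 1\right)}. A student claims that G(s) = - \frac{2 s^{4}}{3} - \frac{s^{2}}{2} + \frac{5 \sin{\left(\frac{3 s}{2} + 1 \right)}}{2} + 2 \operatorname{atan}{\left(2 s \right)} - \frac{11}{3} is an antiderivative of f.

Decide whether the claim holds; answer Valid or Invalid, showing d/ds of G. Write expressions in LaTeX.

d/ds[G] = \frac{- 128 s^{5} - 80 s^{3} + 180 s^{2} \cos{\left(\frac{3 s}{2} + 1 \right)} - 12 s + 45 \cos{\left(\frac{3 s}{2} + 1 \right)} + 48}{48 s^{2} + 12}
This equals f(s) exactly, so the claim holds.

Valid - the claim checks out under differentiation.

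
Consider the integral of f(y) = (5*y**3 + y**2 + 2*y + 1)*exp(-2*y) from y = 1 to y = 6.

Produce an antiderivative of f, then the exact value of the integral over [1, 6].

f has the shape u'v + uv' for u = -5*y**3/2 - 17*y**2/4 - 21*y/4 - 25/8 and v = exp(-2*y) — it is the derivative of the product u*v.
F(y) = (-20*y**3 - 34*y**2 - 42*y - 25)*exp(-2*y)/8 is an antiderivative of f.
Check: d/dy[(-20*y**3 - 34*y**2 - 42*y - 25)*exp(-2*y)/8] = (5*y**3 + y**2 + 2*y + 1)*exp(-2*y) = f(y).
F(6) = -5821*exp(-12)/8; F(1) = -121*exp(-2)/8.
Integral = F(6) - F(1) = -5821*exp(-12)/8 + 121*exp(-2)/8.

Antiderivative: F(y) = (-20*y**3 - 34*y**2 - 42*y - 25)*exp(-2*y)/8; value = -5821*exp(-12)/8 + 121*exp(-2)/8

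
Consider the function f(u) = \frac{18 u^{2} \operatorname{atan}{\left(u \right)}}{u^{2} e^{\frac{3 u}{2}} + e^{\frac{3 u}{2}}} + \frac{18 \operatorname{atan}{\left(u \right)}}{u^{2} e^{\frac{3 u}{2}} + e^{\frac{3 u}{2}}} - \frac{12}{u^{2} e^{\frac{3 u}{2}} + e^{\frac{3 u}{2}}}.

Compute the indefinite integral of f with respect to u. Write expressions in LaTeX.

f has the shape v'r + vr' for v = - 12 \operatorname{atan}{\left(u \right)} and r = e^{- \frac{3 u}{2}} — it is the derivative of the product v*r.
Check: d/du[- 12 e^{- \frac{3 u}{2}} \operatorname{atan}{\left(u \right)}] = \frac{18 u^{2} \operatorname{atan}{\left(u \right)} + 18 \operatorname{atan}{\left(u \right)} - 12}{u^{2} e^{\frac{3 u}{2}} + e^{\frac{3 u}{2}}}, which equals f(u).

F(u) = - 12 e^{- \frac{3 u}{2}} \operatorname{atan}{\left(u \right)} + C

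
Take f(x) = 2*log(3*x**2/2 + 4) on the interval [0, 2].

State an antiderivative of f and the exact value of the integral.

Antiderivative: F(x) = 2*(3*x*log(3*x**2/2 + 4) - 6*x + 4*sqrt(6)*atan(sqrt(6)*x/4))/3; value = -8 + 8*sqrt(6)*atan(sqrt(6)/2)/3 + 4*log(10)

Recover f(x) by differentiating a candidate F(x); any mismatch rules it out.
F(x) = 2*(3*x*log(3*x**2/2 + 4) - 6*x + 4*sqrt(6)*atan(sqrt(6)*x/4))/3 is an antiderivative of f.
Check: d/dx[2*(3*x*log(3*x**2/2 + 4) - 6*x + 4*sqrt(6)*atan(sqrt(6)*x/4))/3] = 2*log(3*x**2/2 + 4) = f(x).
F(2) = -8 + 8*sqrt(6)*atan(sqrt(6)/2)/3 + 4*log(10); F(0) = 0.
Integral = F(2) - F(0) = -8 + 8*sqrt(6)*atan(sqrt(6)/2)/3 + 4*log(10).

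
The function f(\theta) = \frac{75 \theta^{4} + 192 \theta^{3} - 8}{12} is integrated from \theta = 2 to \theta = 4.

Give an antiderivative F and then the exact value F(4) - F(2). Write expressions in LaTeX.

Antiderivative: F(\theta) = \frac{5 \theta^{5}}{4} + 4 \theta^{4} - \frac{2 \theta}{3}; value = \frac{6596}{3}

An antiderivative F(\theta) passes only if d/d\theta[F] lands on f(\theta) exactly.
F(\theta) = \frac{5 \theta^{5}}{4} + 4 \theta^{4} - \frac{2 \theta}{3} is an antiderivative of f.
Check: d/d\theta[\frac{5 \theta^{5}}{4} + 4 \theta^{4} - \frac{2 \theta}{3}] = \frac{25 \theta^{4}}{4} + 16 \theta^{3} - \frac{2}{3}, which equals f(\theta).
F(4) = \frac{6904}{3}; F(2) = \frac{308}{3}.
Integral = F(4) - F(2) = \frac{6596}{3}.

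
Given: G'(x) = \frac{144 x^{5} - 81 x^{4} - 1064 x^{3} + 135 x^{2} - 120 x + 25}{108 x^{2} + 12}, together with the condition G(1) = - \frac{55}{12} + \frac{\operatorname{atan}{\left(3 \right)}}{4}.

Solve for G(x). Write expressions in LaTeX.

G(x) = \frac{4 x^{4} - 3 x^{3} - 60 x^{2} + 16 x + 3 \operatorname{atan}{\left(3 x \right)} - 12}{12}

Differentiate the proposed G(x) back; it has to land on the given G'(x).
A general antiderivative is \frac{x^{4}}{3} - \frac{x^{3}}{4} - 5 x^{2} + \frac{4 x}{3} + \frac{\operatorname{atan}{\left(3 x \right)}}{4} + C.
The condition gives C = - \frac{55}{12} + \frac{\operatorname{atan}{\left(3 \right)}}{4} - (- \frac{43}{12} + \frac{\operatorname{atan}{\left(3 \right)}}{4}) = -1.
So G(x) = \frac{4 x^{4} - 3 x^{3} - 60 x^{2} + 16 x + 3 \operatorname{atan}{\left(3 x \right)} - 12}{12}.
Check: d/dx[\frac{4 x^{4} - 3 x^{3} - 60 x^{2} + 16 x + 3 \operatorname{atan}{\left(3 x \right)} - 12}{12}] = \frac{144 x^{5} - 81 x^{4} - 1064 x^{3} + 135 x^{2} - 120 x + 25}{108 x^{2} + 12} = G'(x).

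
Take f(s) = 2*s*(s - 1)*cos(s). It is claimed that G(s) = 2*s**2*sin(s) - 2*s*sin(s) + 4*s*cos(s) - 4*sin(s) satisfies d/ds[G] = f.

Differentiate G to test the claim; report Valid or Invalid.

Invalid: d/ds[G] - f = -2*sin(s), which is not 0.

d/ds[G] = 2*s**2*cos(s) - 2*s*cos(s) - 2*sin(s)
d/ds[G] - f(s) = -2*sin(s) != 0.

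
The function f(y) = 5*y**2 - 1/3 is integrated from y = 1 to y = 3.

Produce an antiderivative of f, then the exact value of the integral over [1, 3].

A candidate is checked by its d/dy: the result must match f(y).
F(y) = 5*y**3/3 - y/3 is an antiderivative of f.
Check: d/dy[5*y**3/3 - y/3] = 5*y**2 - 1/3 = f(y).
F(3) = 44; F(1) = 4/3.
Integral = F(3) - F(1) = 128/3.

Antiderivative: F(y) = 5*y**3/3 - y/3; value = 128/3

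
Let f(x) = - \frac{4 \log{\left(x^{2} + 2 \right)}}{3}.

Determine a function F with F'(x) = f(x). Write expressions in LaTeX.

An antiderivative is F(x) = - \frac{4 \left(x \log{\left(x^{2} + 2 \right)} - 2 x + 2 \sqrt{2} \operatorname{atan}{\left(\frac{\sqrt{2} x}{2} \right)}\right)}{3}.

An antiderivative F(x) passes only if d/dx[F] lands on f(x) exactly.
Check: d/dx[- \frac{4 \left(x \log{\left(x^{2} + 2 \right)} - 2 x + 2 \sqrt{2} \operatorname{atan}{\left(\frac{\sqrt{2} x}{2} \right)}\right)}{3}] = - \frac{4 \log{\left(x^{2} + 2 \right)}}{3} = f(x).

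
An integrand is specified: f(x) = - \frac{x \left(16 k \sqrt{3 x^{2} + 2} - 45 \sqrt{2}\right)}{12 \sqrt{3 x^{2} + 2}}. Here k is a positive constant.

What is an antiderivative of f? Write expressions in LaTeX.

A candidate is checked by its d/dx: the result must match f(x).
Check: d/dx[\frac{- 8 k x^{2} + 15 \sqrt{2} \sqrt{3 x^{2} + 2}}{12}] = \frac{- 16 k x \sqrt{3 x^{2} + 2} + 45 \sqrt{2} x}{12 \sqrt{3 x^{2} + 2}}, which equals f(x).

An antiderivative is F(x) = \frac{- 8 k x^{2} + 15 \sqrt{2} \sqrt{3 x^{2} + 2}}{12}.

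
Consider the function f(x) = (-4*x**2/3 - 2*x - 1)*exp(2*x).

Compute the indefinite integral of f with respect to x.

F(x) = -(2*x**2 + x + 1)*exp(2*x)/3 + C

f has the shape u'v + uv' for u = -2*x**2/3 - x/3 - 1/3 and v = exp(2*x) — it is the derivative of the product u*v.
Check: d/dx[-(2*x**2 + x + 1)*exp(2*x)/3] = -4*x**2*exp(2*x)/3 - 2*x*exp(2*x) - exp(2*x), which equals f(x).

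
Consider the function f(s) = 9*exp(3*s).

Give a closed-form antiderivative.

Whatever form F(s) takes, F'(s) = f(s) is non-negotiable.
Check: d/ds[3*exp(3*s)] = 9*exp(3*s) = f(s).

An antiderivative is F(s) = 3*exp(3*s).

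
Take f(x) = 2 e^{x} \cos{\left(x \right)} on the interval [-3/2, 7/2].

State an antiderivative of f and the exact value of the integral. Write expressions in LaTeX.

Antiderivative: F(x) = \left(\sin{\left(x \right)} + \cos{\left(x \right)}\right) e^{x}; value = e^{\frac{7}{2}} \cos{\left(\frac{7}{2} \right)} + e^{\frac{7}{2}} \sin{\left(\frac{7}{2} \right)} - \frac{\cos{\left(\frac{3}{2} \right)}}{e^{\frac{3}{2}}} + \frac{\sin{\left(\frac{3}{2} \right)}}{e^{\frac{3}{2}}}

A first test for any F(x): its x-derivative must equal f(x) identically.
F(x) = \left(\sin{\left(x \right)} + \cos{\left(x \right)}\right) e^{x} is an antiderivative of f.
Check: d/dx[\left(\sin{\left(x \right)} + \cos{\left(x \right)}\right) e^{x}] = 2 e^{x} \cos{\left(x \right)} = f(x).
F(7/2) = e^{\frac{7}{2}} \cos{\left(\frac{7}{2} \right)} + e^{\frac{7}{2}} \sin{\left(\frac{7}{2} \right)}; F(-3/2) = - \frac{\sin{\left(\frac{3}{2} \right)}}{e^{\frac{3}{2}}} + \frac{\cos{\left(\frac{3}{2} \right)}}{e^{\frac{3}{2}}}.
Integral = F(7/2) - F(-3/2) = e^{\frac{7}{2}} \cos{\left(\frac{7}{2} \right)} + e^{\frac{7}{2}} \sin{\left(\frac{7}{2} \right)} - \frac{\cos{\left(\frac{3}{2} \right)}}{e^{\frac{3}{2}}} + \frac{\sin{\left(\frac{3}{2} \right)}}{e^{\frac{3}{2}}}.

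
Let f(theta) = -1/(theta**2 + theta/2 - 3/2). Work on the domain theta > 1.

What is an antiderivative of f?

The denominator factors as (theta - 1)*(2*theta + 3); partial fractions split f into directly integrable pieces: 4/(5*(2*theta + 3)) - 2/(5*(theta - 1)).
Check: d/dtheta[2*(-log(theta - 1) + log(theta + 3/2))/5] = -2/(2*theta**2 + theta - 3), which equals f(theta).

An antiderivative is F(theta) = 2*(-log(theta - 1) + log(theta + 3/2))/5.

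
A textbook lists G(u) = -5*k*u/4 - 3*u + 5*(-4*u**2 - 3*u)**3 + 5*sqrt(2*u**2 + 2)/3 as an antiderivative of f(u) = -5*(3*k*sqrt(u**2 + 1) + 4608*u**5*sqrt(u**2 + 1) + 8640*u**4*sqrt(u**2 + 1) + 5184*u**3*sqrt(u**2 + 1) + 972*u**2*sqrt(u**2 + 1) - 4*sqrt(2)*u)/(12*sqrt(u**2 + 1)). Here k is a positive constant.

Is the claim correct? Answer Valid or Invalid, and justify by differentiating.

Invalid: d/du[G] - f = -3, which is not 0.

d/du[G] = (-15*k*sqrt(u**2 + 1) - 23040*u**5*sqrt(u**2 + 1) - 43200*u**4*sqrt(u**2 + 1) - 25920*u**3*sqrt(u**2 + 1) - 4860*u**2*sqrt(u**2 + 1) + 20*sqrt(2)*u - 36*sqrt(u**2 + 1))/(12*sqrt(u**2 + 1))
d/du[G] - f(u) = -3 != 0.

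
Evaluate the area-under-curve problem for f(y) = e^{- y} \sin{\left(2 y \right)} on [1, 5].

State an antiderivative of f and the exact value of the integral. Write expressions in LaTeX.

Antiderivative: F(y) = \frac{\left(- \sin{\left(2 y \right)} - 2 \cos{\left(2 y \right)}\right) e^{- y}}{5}; value = \frac{2 \cos{\left(2 \right)}}{5 e} - \frac{\sin{\left(10 \right)}}{5 e^{5}} - \frac{2 \cos{\left(10 \right)}}{5 e^{5}} + \frac{\sin{\left(2 \right)}}{5 e}

An antiderivative F(y) passes only if d/dy[F] lands on f(y) exactly.
F(y) = \frac{\left(- \sin{\left(2 y \right)} - 2 \cos{\left(2 y \right)}\right) e^{- y}}{5} is an antiderivative of f.
Check: d/dy[\frac{\left(- \sin{\left(2 y \right)} - 2 \cos{\left(2 y \right)}\right) e^{- y}}{5}] = e^{- y} \sin{\left(2 y \right)} = f(y).
F(5) = - \frac{\sin{\left(10 \right)}}{5 e^{5}} - \frac{2 \cos{\left(10 \right)}}{5 e^{5}}; F(1) = - \frac{\sin{\left(2 \right)}}{5 e} - \frac{2 \cos{\left(2 \right)}}{5 e}.
Integral = F(5) - F(1) = \frac{2 \cos{\left(2 \right)}}{5 e} - \frac{\sin{\left(10 \right)}}{5 e^{5}} - \frac{2 \cos{\left(10 \right)}}{5 e^{5}} + \frac{\sin{\left(2 \right)}}{5 e}.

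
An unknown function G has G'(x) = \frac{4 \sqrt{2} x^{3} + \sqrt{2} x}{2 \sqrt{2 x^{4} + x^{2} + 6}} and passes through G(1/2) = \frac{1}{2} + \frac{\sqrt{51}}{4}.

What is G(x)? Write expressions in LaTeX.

G'(x) matches the chain-rule pattern g'(h)*h' with inner function h(x) = x^{4} + \frac{x^{2}}{2} + 3; substituting u = h(x) collapses the integral.
A general antiderivative is \sqrt{x^{4} + \frac{x^{2}}{2} + 3} + C.
The condition gives C = \frac{1}{2} + \frac{\sqrt{51}}{4} - (\frac{\sqrt{51}}{4}) = \frac{1}{2}.
So G(x) = \sqrt{x^{4} + \frac{x^{2}}{2} + 3} + \frac{1}{2}.
Check: d/dx[\sqrt{x^{4} + \frac{x^{2}}{2} + 3} + \frac{1}{2}] = \frac{4 \sqrt{2} x^{3} + \sqrt{2} x}{2 \sqrt{2 x^{4} + x^{2} + 6}} = G'(x).

G(x) = \sqrt{x^{4} + \frac{x^{2}}{2} + 3} + \frac{1}{2}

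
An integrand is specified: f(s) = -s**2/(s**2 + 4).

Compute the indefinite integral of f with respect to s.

Any candidate F(s) must reproduce f(s) exactly when differentiated.
Check: d/ds[-s + 2*atan(s/2)] = -s**2/(s**2 + 4) = f(s).

F(s) = -s + 2*atan(s/2) + C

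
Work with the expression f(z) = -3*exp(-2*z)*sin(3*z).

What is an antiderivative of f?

For F(z) to be correct the identity F'(z) - f(z) = 0 must hold.
Check: d/dz[6*exp(-2*z)*sin(3*z)/13 + 9*exp(-2*z)*cos(3*z)/13] = -3*exp(-2*z)*sin(3*z) = f(z).

An antiderivative is F(z) = 6*exp(-2*z)*sin(3*z)/13 + 9*exp(-2*z)*cos(3*z)/13.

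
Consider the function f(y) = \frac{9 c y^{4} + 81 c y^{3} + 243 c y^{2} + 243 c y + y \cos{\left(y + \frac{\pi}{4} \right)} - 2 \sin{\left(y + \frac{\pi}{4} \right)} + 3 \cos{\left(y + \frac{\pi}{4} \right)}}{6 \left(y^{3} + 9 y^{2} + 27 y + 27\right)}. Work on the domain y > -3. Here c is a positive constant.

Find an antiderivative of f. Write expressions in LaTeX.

An antiderivative is F(y) = \frac{9 c y^{4} + 54 c y^{3} + 81 c y^{2} + 2 \sin{\left(y + \frac{\pi}{4} \right)}}{12 \left(y + 3\right)^{2}}.

Any candidate F(y) must reproduce f(y) exactly when differentiated.
Check: d/dy[\frac{9 c y^{4} + 54 c y^{3} + 81 c y^{2} + 2 \sin{\left(y + \frac{\pi}{4} \right)}}{12 \left(y + 3\right)^{2}}] = \frac{9 c y^{4} + 81 c y^{3} + 243 c y^{2} + 243 c y + y \cos{\left(y + \frac{\pi}{4} \right)} - 2 \sin{\left(y + \frac{\pi}{4} \right)} + 3 \cos{\left(y + \frac{\pi}{4} \right)}}{6 y^{3} + 54 y^{2} + 162 y + 162}, which equals f(y).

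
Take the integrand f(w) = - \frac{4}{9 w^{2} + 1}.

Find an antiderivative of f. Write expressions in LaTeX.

Whatever form F(w) takes, F'(w) = f(w) is non-negotiable.
Check: d/dw[- \frac{4 \operatorname{atan}{\left(3 w \right)}}{3}] = - \frac{4}{9 w^{2} + 1} = f(w).

An antiderivative is F(w) = - \frac{4 \operatorname{atan}{\left(3 w \right)}}{3}.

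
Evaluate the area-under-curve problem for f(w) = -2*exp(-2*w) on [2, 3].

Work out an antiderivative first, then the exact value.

Antiderivative: F(w) = exp(-2*w); value = -exp(-4) + exp(-6)

Whatever form F(w) takes, F'(w) = f(w) is non-negotiable.
F(w) = exp(-2*w) is an antiderivative of f.
Check: d/dw[exp(-2*w)] = -2*exp(-2*w) = f(w).
F(3) = exp(-6); F(2) = exp(-4).
Integral = F(3) - F(2) = -exp(-4) + exp(-6).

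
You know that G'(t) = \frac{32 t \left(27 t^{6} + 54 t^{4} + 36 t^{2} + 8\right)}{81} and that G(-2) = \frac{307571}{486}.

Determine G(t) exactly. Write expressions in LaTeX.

The substitution u = - t^{2} - \frac{2}{3} works: G'(t) is exactly (dG/du)*(du/dt) for that inner function.
A general antiderivative is \frac{4 \left(- t^{2} - \frac{2}{3}\right)^{4}}{3} + C.
The condition gives C = \frac{307571}{486} - (\frac{153664}{243}) = \frac{1}{2}.
So G(t) = \frac{4 \left(- t^{2} - \frac{2}{3}\right)^{4}}{3} + \frac{1}{2}.
Check: d/dt[\frac{4 \left(- t^{2} - \frac{2}{3}\right)^{4}}{3} + \frac{1}{2}] = \frac{32 t^{7}}{3} + \frac{64 t^{5}}{3} + \frac{128 t^{3}}{9} + \frac{256 t}{81}, which equals G'(t).

G(t) = \frac{4 \left(- t^{2} - \frac{2}{3}\right)^{4}}{3} + \frac{1}{2}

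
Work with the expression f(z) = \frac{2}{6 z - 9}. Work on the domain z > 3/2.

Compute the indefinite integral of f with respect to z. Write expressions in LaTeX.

F(z) = \frac{\log{\left(2 z - 3 \right)}}{3} + C

For F(z) to be correct the identity F'(z) - f(z) = 0 must hold.
Check: d/dz[\frac{\log{\left(2 z - 3 \right)}}{3}] = \frac{2}{6 z - 9} = f(z).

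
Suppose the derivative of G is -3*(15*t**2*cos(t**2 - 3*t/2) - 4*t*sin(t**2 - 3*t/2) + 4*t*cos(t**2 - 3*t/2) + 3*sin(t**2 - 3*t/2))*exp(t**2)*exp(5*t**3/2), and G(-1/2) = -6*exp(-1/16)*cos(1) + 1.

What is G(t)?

G'(t) has the shape u'v + uv' for u = -6*cos(t**2 - 3*t/2) and v = exp(5*t**3/2 + t**2) — it is the derivative of the product u*v.
A general antiderivative is -6*exp(5*t**3/2 + t**2)*cos(t**2 - 3*t/2) + C.
The condition gives C = -6*exp(-1/16)*cos(1) + 1 - (-6*exp(-1/16)*cos(1)) = 1.
So G(t) = -6*exp(t**2)*exp(5*t**3/2)*cos(t**2 - 3*t/2) + 1.
Check: d/dt[-6*exp(t**2)*exp(5*t**3/2)*cos(t**2 - 3*t/2) + 1] = -45*t**2*exp(t**2)*exp(5*t**3/2)*cos(t**2 - 3*t/2) + 12*t*exp(t**2)*exp(5*t**3/2)*sin(t**2 - 3*t/2) - 12*t*exp(t**2)*exp(5*t**3/2)*cos(t**2 - 3*t/2) - 9*exp(t**2)*exp(5*t**3/2)*sin(t**2 - 3*t/2), which equals G'(t).

G(t) = -6*exp(t**2)*exp(5*t**3/2)*cos(t**2 - 3*t/2) + 1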